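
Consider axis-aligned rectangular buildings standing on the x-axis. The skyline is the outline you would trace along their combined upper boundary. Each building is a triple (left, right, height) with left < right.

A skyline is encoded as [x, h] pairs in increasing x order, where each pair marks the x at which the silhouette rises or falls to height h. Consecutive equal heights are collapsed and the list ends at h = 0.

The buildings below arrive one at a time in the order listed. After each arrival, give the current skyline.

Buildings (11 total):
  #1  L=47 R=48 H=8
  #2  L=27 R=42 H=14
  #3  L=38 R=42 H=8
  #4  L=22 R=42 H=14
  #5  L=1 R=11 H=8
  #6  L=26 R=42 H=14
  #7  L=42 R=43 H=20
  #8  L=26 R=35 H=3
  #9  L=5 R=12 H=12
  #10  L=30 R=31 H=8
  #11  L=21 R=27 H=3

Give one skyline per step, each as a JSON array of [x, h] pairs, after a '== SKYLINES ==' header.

== SKYLINES ==
[[47,8],[48,0]]
[[27,14],[42,0],[47,8],[48,0]]
[[27,14],[42,0],[47,8],[48,0]]
[[22,14],[42,0],[47,8],[48,0]]
[[1,8],[11,0],[22,14],[42,0],[47,8],[48,0]]
[[1,8],[11,0],[22,14],[42,0],[47,8],[48,0]]
[[1,8],[11,0],[22,14],[42,20],[43,0],[47,8],[48,0]]
[[1,8],[11,0],[22,14],[42,20],[43,0],[47,8],[48,0]]
[[1,8],[5,12],[12,0],[22,14],[42,20],[43,0],[47,8],[48,0]]
[[1,8],[5,12],[12,0],[22,14],[42,20],[43,0],[47,8],[48,0]]
[[1,8],[5,12],[12,0],[21,3],[22,14],[42,20],[43,0],[47,8],[48,0]]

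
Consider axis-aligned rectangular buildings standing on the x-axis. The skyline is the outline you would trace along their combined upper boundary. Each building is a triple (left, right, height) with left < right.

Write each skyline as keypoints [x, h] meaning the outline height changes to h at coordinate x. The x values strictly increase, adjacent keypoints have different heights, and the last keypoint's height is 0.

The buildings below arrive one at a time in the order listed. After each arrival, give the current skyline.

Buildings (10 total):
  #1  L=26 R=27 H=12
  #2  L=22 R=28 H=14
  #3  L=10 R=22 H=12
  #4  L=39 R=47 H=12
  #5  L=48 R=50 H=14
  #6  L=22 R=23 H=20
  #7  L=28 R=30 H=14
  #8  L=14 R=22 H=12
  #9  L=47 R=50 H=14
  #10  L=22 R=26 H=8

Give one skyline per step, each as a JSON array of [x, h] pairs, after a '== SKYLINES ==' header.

== SKYLINES ==
[[26,12],[27,0]]
[[22,14],[28,0]]
[[10,12],[22,14],[28,0]]
[[10,12],[22,14],[28,0],[39,12],[47,0]]
[[10,12],[22,14],[28,0],[39,12],[47,0],[48,14],[50,0]]
[[10,12],[22,20],[23,14],[28,0],[39,12],[47,0],[48,14],[50,0]]
[[10,12],[22,20],[23,14],[30,0],[39,12],[47,0],[48,14],[50,0]]
[[10,12],[22,20],[23,14],[30,0],[39,12],[47,0],[48,14],[50,0]]
[[10,12],[22,20],[23,14],[30,0],[39,12],[47,14],[50,0]]
[[10,12],[22,20],[23,14],[30,0],[39,12],[47,14],[50,0]]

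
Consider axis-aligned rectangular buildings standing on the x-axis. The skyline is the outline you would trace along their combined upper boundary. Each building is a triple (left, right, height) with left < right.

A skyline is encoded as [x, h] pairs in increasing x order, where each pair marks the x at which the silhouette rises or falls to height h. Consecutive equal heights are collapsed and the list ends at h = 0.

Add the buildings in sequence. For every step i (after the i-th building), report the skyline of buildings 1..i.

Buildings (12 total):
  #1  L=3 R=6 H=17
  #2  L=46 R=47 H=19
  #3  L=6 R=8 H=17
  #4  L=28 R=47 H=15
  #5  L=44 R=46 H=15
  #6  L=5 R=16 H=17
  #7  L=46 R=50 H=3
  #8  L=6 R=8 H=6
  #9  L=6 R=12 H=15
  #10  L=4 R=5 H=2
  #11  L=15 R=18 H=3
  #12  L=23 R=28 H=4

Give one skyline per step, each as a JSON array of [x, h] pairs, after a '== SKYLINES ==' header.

== SKYLINES ==
[[3,17],[6,0]]
[[3,17],[6,0],[46,19],[47,0]]
[[3,17],[8,0],[46,19],[47,0]]
[[3,17],[8,0],[28,15],[46,19],[47,0]]
[[3,17],[8,0],[28,15],[46,19],[47,0]]
[[3,17],[16,0],[28,15],[46,19],[47,0]]
[[3,17],[16,0],[28,15],[46,19],[47,3],[50,0]]
[[3,17],[16,0],[28,15],[46,19],[47,3],[50,0]]
[[3,17],[16,0],[28,15],[46,19],[47,3],[50,0]]
[[3,17],[16,0],[28,15],[46,19],[47,3],[50,0]]
[[3,17],[16,3],[18,0],[28,15],[46,19],[47,3],[50,0]]
[[3,17],[16,3],[18,0],[23,4],[28,15],[46,19],[47,3],[50,0]]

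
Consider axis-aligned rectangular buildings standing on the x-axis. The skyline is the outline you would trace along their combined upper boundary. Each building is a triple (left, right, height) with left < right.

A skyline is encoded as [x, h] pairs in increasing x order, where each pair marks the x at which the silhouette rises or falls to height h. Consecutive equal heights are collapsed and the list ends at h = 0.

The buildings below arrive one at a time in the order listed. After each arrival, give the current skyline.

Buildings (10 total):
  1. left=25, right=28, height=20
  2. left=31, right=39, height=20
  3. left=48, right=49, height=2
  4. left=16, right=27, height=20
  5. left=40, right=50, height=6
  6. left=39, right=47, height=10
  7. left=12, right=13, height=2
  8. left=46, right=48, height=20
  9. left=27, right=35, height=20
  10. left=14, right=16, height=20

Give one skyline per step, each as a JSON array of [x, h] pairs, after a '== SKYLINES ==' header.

== SKYLINES ==
[[25,20],[28,0]]
[[25,20],[28,0],[31,20],[39,0]]
[[25,20],[28,0],[31,20],[39,0],[48,2],[49,0]]
[[16,20],[28,0],[31,20],[39,0],[48,2],[49,0]]
[[16,20],[28,0],[31,20],[39,0],[40,6],[50,0]]
[[16,20],[28,0],[31,20],[39,10],[47,6],[50,0]]
[[12,2],[13,0],[16,20],[28,0],[31,20],[39,10],[47,6],[50,0]]
[[12,2],[13,0],[16,20],[28,0],[31,20],[39,10],[46,20],[48,6],[50,0]]
[[12,2],[13,0],[16,20],[39,10],[46,20],[48,6],[50,0]]
[[12,2],[13,0],[14,20],[39,10],[46,20],[48,6],[50,0]]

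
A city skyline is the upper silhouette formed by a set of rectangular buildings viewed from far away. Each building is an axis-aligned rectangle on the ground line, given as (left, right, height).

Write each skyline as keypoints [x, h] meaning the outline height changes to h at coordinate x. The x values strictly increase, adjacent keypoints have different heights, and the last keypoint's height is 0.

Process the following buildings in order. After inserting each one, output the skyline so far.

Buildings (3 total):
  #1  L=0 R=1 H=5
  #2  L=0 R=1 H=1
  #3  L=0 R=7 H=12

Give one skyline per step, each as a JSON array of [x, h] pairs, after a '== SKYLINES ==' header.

== SKYLINES ==
[[0,5],[1,0]]
[[0,5],[1,0]]
[[0,12],[7,0]]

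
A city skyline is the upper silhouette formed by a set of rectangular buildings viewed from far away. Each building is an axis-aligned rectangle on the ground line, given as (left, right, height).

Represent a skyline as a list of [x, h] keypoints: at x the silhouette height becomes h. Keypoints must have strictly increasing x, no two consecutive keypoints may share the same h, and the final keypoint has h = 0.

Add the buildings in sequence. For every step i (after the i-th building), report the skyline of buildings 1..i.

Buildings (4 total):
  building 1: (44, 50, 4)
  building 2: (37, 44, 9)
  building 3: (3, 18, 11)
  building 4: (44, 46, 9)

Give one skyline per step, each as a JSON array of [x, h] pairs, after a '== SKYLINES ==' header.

== SKYLINES ==
[[44,4],[50,0]]
[[37,9],[44,4],[50,0]]
[[3,11],[18,0],[37,9],[44,4],[50,0]]
[[3,11],[18,0],[37,9],[46,4],[50,0]]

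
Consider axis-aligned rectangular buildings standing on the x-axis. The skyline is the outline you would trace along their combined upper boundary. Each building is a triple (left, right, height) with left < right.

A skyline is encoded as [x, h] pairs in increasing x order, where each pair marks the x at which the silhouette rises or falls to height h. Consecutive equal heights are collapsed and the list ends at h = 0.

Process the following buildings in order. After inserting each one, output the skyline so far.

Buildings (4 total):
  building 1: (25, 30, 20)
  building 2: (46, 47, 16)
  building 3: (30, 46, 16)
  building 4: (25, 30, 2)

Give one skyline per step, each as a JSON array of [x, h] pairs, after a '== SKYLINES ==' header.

== SKYLINES ==
[[25,20],[30,0]]
[[25,20],[30,0],[46,16],[47,0]]
[[25,20],[30,16],[47,0]]
[[25,20],[30,16],[47,0]]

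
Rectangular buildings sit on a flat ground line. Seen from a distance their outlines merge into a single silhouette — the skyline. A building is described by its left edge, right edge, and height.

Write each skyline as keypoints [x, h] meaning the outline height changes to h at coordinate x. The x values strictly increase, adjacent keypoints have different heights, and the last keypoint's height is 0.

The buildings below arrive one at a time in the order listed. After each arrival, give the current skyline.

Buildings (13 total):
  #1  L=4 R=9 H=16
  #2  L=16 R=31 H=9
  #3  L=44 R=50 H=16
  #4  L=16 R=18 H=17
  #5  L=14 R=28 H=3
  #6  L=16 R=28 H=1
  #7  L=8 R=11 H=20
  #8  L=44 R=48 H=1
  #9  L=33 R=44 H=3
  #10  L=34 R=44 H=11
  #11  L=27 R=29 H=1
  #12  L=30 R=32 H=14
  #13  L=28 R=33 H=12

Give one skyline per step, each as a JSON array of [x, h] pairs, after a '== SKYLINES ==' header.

== SKYLINES ==
[[4,16],[9,0]]
[[4,16],[9,0],[16,9],[31,0]]
[[4,16],[9,0],[16,9],[31,0],[44,16],[50,0]]
[[4,16],[9,0],[16,17],[18,9],[31,0],[44,16],[50,0]]
[[4,16],[9,0],[14,3],[16,17],[18,9],[31,0],[44,16],[50,0]]
[[4,16],[9,0],[14,3],[16,17],[18,9],[31,0],[44,16],[50,0]]
[[4,16],[8,20],[11,0],[14,3],[16,17],[18,9],[31,0],[44,16],[50,0]]
[[4,16],[8,20],[11,0],[14,3],[16,17],[18,9],[31,0],[44,16],[50,0]]
[[4,16],[8,20],[11,0],[14,3],[16,17],[18,9],[31,0],[33,3],[44,16],[50,0]]
[[4,16],[8,20],[11,0],[14,3],[16,17],[18,9],[31,0],[33,3],[34,11],[44,16],[50,0]]
[[4,16],[8,20],[11,0],[14,3],[16,17],[18,9],[31,0],[33,3],[34,11],[44,16],[50,0]]
[[4,16],[8,20],[11,0],[14,3],[16,17],[18,9],[30,14],[32,0],[33,3],[34,11],[44,16],[50,0]]
[[4,16],[8,20],[11,0],[14,3],[16,17],[18,9],[28,12],[30,14],[32,12],[33,3],[34,11],[44,16],[50,0]]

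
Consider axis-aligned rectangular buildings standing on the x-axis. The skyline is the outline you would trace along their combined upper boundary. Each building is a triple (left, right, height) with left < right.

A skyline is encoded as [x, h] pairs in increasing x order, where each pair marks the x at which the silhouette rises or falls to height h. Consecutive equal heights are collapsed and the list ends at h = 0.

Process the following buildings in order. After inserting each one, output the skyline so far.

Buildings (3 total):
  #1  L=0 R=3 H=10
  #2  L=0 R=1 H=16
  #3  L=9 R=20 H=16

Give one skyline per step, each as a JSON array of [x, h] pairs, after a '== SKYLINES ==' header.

== SKYLINES ==
[[0,10],[3,0]]
[[0,16],[1,10],[3,0]]
[[0,16],[1,10],[3,0],[9,16],[20,0]]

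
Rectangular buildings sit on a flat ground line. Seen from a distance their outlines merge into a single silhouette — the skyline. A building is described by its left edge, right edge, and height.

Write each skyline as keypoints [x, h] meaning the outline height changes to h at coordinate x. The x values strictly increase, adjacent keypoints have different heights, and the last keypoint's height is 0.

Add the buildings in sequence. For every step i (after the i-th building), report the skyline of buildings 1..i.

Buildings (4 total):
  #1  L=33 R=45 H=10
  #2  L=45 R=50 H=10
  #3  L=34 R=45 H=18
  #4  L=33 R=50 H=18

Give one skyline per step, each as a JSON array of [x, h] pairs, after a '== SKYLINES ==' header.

== SKYLINES ==
[[33,10],[45,0]]
[[33,10],[50,0]]
[[33,10],[34,18],[45,10],[50,0]]
[[33,18],[50,0]]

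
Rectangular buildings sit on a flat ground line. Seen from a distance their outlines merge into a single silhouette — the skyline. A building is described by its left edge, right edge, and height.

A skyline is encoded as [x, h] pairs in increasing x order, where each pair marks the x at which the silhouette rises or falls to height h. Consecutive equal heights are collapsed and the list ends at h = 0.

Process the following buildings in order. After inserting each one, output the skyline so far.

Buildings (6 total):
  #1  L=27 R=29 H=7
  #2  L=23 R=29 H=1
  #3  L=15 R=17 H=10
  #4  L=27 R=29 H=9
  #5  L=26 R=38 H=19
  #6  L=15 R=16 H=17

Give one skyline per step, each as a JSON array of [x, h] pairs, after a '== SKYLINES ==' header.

== SKYLINES ==
[[27,7],[29,0]]
[[23,1],[27,7],[29,0]]
[[15,10],[17,0],[23,1],[27,7],[29,0]]
[[15,10],[17,0],[23,1],[27,9],[29,0]]
[[15,10],[17,0],[23,1],[26,19],[38,0]]
[[15,17],[16,10],[17,0],[23,1],[26,19],[38,0]]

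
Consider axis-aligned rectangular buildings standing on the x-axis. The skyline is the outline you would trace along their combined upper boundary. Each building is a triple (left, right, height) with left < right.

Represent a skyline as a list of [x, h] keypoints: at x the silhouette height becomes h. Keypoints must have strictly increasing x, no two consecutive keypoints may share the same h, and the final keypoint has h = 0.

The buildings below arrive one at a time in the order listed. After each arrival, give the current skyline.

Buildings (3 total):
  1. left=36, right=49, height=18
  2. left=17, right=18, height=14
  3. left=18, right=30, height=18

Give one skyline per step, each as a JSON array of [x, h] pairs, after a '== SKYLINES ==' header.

== SKYLINES ==
[[36,18],[49,0]]
[[17,14],[18,0],[36,18],[49,0]]
[[17,14],[18,18],[30,0],[36,18],[49,0]]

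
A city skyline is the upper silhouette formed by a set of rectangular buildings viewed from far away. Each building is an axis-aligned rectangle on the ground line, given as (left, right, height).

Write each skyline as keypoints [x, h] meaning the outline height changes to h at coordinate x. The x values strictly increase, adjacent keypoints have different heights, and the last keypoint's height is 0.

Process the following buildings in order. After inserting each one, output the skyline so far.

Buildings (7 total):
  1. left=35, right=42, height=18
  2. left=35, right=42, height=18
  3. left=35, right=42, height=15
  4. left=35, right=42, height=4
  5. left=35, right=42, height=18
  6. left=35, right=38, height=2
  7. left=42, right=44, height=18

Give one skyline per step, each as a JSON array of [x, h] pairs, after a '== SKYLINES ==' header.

== SKYLINES ==
[[35,18],[42,0]]
[[35,18],[42,0]]
[[35,18],[42,0]]
[[35,18],[42,0]]
[[35,18],[42,0]]
[[35,18],[42,0]]
[[35,18],[44,0]]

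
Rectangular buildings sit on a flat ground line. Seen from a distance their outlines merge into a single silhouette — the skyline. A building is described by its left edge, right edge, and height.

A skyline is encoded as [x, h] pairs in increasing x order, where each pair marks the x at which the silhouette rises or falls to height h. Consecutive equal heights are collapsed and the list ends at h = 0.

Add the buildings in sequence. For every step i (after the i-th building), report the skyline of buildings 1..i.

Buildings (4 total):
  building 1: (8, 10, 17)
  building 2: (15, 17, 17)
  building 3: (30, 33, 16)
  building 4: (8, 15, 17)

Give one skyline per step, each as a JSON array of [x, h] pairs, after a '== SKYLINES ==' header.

== SKYLINES ==
[[8,17],[10,0]]
[[8,17],[10,0],[15,17],[17,0]]
[[8,17],[10,0],[15,17],[17,0],[30,16],[33,0]]
[[8,17],[17,0],[30,16],[33,0]]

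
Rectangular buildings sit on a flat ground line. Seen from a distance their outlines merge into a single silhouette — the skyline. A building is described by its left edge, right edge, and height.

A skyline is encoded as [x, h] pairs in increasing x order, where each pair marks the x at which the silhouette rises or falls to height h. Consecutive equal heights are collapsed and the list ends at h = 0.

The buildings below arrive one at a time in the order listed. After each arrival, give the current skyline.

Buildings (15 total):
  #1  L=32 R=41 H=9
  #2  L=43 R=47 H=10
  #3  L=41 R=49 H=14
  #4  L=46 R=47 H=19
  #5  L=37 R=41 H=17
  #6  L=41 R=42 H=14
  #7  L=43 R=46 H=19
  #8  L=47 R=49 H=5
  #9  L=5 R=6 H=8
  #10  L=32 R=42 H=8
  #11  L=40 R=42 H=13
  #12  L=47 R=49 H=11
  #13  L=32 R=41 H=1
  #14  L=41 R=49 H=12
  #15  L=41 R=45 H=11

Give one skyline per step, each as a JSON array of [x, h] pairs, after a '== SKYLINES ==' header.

== SKYLINES ==
[[32,9],[41,0]]
[[32,9],[41,0],[43,10],[47,0]]
[[32,9],[41,14],[49,0]]
[[32,9],[41,14],[46,19],[47,14],[49,0]]
[[32,9],[37,17],[41,14],[46,19],[47,14],[49,0]]
[[32,9],[37,17],[41,14],[46,19],[47,14],[49,0]]
[[32,9],[37,17],[41,14],[43,19],[47,14],[49,0]]
[[32,9],[37,17],[41,14],[43,19],[47,14],[49,0]]
[[5,8],[6,0],[32,9],[37,17],[41,14],[43,19],[47,14],[49,0]]
[[5,8],[6,0],[32,9],[37,17],[41,14],[43,19],[47,14],[49,0]]
[[5,8],[6,0],[32,9],[37,17],[41,14],[43,19],[47,14],[49,0]]
[[5,8],[6,0],[32,9],[37,17],[41,14],[43,19],[47,14],[49,0]]
[[5,8],[6,0],[32,9],[37,17],[41,14],[43,19],[47,14],[49,0]]
[[5,8],[6,0],[32,9],[37,17],[41,14],[43,19],[47,14],[49,0]]
[[5,8],[6,0],[32,9],[37,17],[41,14],[43,19],[47,14],[49,0]]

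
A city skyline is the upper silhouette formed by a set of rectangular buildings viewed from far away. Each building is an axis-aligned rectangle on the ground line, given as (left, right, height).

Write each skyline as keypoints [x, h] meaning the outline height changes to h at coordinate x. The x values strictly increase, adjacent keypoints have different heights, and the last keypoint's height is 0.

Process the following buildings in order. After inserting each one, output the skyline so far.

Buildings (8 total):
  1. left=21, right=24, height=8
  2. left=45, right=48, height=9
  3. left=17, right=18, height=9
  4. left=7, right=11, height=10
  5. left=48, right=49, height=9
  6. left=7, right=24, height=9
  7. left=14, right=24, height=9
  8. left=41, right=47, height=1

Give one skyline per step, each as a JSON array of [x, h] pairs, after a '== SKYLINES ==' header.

== SKYLINES ==
[[21,8],[24,0]]
[[21,8],[24,0],[45,9],[48,0]]
[[17,9],[18,0],[21,8],[24,0],[45,9],[48,0]]
[[7,10],[11,0],[17,9],[18,0],[21,8],[24,0],[45,9],[48,0]]
[[7,10],[11,0],[17,9],[18,0],[21,8],[24,0],[45,9],[49,0]]
[[7,10],[11,9],[24,0],[45,9],[49,0]]
[[7,10],[11,9],[24,0],[45,9],[49,0]]
[[7,10],[11,9],[24,0],[41,1],[45,9],[49,0]]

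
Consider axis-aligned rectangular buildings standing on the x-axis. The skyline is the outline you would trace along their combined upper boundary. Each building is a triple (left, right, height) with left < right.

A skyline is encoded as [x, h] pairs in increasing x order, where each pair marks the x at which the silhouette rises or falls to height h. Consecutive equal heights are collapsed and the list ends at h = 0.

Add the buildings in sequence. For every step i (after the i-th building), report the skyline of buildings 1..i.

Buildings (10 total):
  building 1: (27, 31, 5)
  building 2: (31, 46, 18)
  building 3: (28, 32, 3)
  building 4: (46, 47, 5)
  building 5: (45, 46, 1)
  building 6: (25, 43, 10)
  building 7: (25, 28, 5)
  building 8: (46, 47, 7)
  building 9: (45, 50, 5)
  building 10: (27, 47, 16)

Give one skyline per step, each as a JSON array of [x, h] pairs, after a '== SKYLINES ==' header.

== SKYLINES ==
[[27,5],[31,0]]
[[27,5],[31,18],[46,0]]
[[27,5],[31,18],[46,0]]
[[27,5],[31,18],[46,5],[47,0]]
[[27,5],[31,18],[46,5],[47,0]]
[[25,10],[31,18],[46,5],[47,0]]
[[25,10],[31,18],[46,5],[47,0]]
[[25,10],[31,18],[46,7],[47,0]]
[[25,10],[31,18],[46,7],[47,5],[50,0]]
[[25,10],[27,16],[31,18],[46,16],[47,5],[50,0]]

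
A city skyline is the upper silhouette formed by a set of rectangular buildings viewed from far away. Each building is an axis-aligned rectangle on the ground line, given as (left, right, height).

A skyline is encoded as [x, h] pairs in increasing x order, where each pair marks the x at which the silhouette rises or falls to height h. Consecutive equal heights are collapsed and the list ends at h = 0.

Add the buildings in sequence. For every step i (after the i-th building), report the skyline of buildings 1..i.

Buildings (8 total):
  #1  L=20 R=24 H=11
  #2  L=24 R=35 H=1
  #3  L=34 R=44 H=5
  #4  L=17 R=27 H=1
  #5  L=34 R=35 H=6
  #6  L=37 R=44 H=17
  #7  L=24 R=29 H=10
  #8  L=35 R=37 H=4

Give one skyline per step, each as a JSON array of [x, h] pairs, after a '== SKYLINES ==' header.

== SKYLINES ==
[[20,11],[24,0]]
[[20,11],[24,1],[35,0]]
[[20,11],[24,1],[34,5],[44,0]]
[[17,1],[20,11],[24,1],[34,5],[44,0]]
[[17,1],[20,11],[24,1],[34,6],[35,5],[44,0]]
[[17,1],[20,11],[24,1],[34,6],[35,5],[37,17],[44,0]]
[[17,1],[20,11],[24,10],[29,1],[34,6],[35,5],[37,17],[44,0]]
[[17,1],[20,11],[24,10],[29,1],[34,6],[35,5],[37,17],[44,0]]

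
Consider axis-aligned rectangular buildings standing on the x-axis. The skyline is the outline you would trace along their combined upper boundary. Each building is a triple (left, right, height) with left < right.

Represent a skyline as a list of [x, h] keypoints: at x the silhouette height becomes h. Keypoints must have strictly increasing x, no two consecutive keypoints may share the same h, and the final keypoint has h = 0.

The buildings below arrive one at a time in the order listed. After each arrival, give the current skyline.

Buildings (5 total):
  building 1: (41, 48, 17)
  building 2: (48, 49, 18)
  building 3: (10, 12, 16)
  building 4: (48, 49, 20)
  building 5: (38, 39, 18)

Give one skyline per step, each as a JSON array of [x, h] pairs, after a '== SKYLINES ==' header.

== SKYLINES ==
[[41,17],[48,0]]
[[41,17],[48,18],[49,0]]
[[10,16],[12,0],[41,17],[48,18],[49,0]]
[[10,16],[12,0],[41,17],[48,20],[49,0]]
[[10,16],[12,0],[38,18],[39,0],[41,17],[48,20],[49,0]]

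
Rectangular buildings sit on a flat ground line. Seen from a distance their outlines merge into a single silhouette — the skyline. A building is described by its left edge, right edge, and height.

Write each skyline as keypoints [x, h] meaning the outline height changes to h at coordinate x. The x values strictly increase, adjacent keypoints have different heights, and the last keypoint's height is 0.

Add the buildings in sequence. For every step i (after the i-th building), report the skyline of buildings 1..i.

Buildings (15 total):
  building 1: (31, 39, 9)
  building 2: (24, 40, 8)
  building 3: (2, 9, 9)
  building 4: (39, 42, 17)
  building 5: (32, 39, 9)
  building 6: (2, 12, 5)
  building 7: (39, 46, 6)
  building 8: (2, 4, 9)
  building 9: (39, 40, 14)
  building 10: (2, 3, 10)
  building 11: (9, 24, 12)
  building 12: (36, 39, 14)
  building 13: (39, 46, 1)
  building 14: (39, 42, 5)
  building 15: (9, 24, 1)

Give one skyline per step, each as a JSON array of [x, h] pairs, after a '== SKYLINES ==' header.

== SKYLINES ==
[[31,9],[39,0]]
[[24,8],[31,9],[39,8],[40,0]]
[[2,9],[9,0],[24,8],[31,9],[39,8],[40,0]]
[[2,9],[9,0],[24,8],[31,9],[39,17],[42,0]]
[[2,9],[9,0],[24,8],[31,9],[39,17],[42,0]]
[[2,9],[9,5],[12,0],[24,8],[31,9],[39,17],[42,0]]
[[2,9],[9,5],[12,0],[24,8],[31,9],[39,17],[42,6],[46,0]]
[[2,9],[9,5],[12,0],[24,8],[31,9],[39,17],[42,6],[46,0]]
[[2,9],[9,5],[12,0],[24,8],[31,9],[39,17],[42,6],[46,0]]
[[2,10],[3,9],[9,5],[12,0],[24,8],[31,9],[39,17],[42,6],[46,0]]
[[2,10],[3,9],[9,12],[24,8],[31,9],[39,17],[42,6],[46,0]]
[[2,10],[3,9],[9,12],[24,8],[31,9],[36,14],[39,17],[42,6],[46,0]]
[[2,10],[3,9],[9,12],[24,8],[31,9],[36,14],[39,17],[42,6],[46,0]]
[[2,10],[3,9],[9,12],[24,8],[31,9],[36,14],[39,17],[42,6],[46,0]]
[[2,10],[3,9],[9,12],[24,8],[31,9],[36,14],[39,17],[42,6],[46,0]]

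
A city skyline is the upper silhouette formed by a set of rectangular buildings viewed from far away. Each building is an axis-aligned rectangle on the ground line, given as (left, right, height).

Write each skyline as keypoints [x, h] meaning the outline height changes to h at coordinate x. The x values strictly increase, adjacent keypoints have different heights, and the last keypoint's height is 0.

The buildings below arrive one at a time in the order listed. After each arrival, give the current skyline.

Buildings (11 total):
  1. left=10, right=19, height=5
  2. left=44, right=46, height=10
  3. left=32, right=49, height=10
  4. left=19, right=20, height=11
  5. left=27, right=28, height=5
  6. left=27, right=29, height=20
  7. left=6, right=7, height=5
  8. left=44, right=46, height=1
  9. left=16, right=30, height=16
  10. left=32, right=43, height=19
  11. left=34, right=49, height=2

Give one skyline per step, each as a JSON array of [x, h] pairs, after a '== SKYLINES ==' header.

== SKYLINES ==
[[10,5],[19,0]]
[[10,5],[19,0],[44,10],[46,0]]
[[10,5],[19,0],[32,10],[49,0]]
[[10,5],[19,11],[20,0],[32,10],[49,0]]
[[10,5],[19,11],[20,0],[27,5],[28,0],[32,10],[49,0]]
[[10,5],[19,11],[20,0],[27,20],[29,0],[32,10],[49,0]]
[[6,5],[7,0],[10,5],[19,11],[20,0],[27,20],[29,0],[32,10],[49,0]]
[[6,5],[7,0],[10,5],[19,11],[20,0],[27,20],[29,0],[32,10],[49,0]]
[[6,5],[7,0],[10,5],[16,16],[27,20],[29,16],[30,0],[32,10],[49,0]]
[[6,5],[7,0],[10,5],[16,16],[27,20],[29,16],[30,0],[32,19],[43,10],[49,0]]
[[6,5],[7,0],[10,5],[16,16],[27,20],[29,16],[30,0],[32,19],[43,10],[49,0]]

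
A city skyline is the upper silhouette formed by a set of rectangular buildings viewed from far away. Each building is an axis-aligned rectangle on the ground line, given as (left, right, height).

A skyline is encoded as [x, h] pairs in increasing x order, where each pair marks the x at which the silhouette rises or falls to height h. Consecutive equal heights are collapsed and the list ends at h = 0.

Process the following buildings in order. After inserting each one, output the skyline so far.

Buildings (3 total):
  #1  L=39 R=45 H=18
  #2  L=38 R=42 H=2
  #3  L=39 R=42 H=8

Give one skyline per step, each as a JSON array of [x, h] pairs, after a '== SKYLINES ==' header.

== SKYLINES ==
[[39,18],[45,0]]
[[38,2],[39,18],[45,0]]
[[38,2],[39,18],[45,0]]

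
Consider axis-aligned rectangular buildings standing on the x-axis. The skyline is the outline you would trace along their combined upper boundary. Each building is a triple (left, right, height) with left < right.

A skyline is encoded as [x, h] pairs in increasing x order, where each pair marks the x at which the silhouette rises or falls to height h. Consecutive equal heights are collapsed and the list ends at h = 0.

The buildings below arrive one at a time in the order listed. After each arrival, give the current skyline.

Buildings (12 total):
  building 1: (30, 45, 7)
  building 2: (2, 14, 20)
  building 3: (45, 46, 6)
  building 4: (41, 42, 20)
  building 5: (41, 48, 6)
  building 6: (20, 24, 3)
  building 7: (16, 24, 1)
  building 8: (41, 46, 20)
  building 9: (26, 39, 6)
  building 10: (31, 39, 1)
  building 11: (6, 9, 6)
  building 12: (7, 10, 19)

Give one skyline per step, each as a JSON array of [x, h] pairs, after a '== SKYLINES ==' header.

== SKYLINES ==
[[30,7],[45,0]]
[[2,20],[14,0],[30,7],[45,0]]
[[2,20],[14,0],[30,7],[45,6],[46,0]]
[[2,20],[14,0],[30,7],[41,20],[42,7],[45,6],[46,0]]
[[2,20],[14,0],[30,7],[41,20],[42,7],[45,6],[48,0]]
[[2,20],[14,0],[20,3],[24,0],[30,7],[41,20],[42,7],[45,6],[48,0]]
[[2,20],[14,0],[16,1],[20,3],[24,0],[30,7],[41,20],[42,7],[45,6],[48,0]]
[[2,20],[14,0],[16,1],[20,3],[24,0],[30,7],[41,20],[46,6],[48,0]]
[[2,20],[14,0],[16,1],[20,3],[24,0],[26,6],[30,7],[41,20],[46,6],[48,0]]
[[2,20],[14,0],[16,1],[20,3],[24,0],[26,6],[30,7],[41,20],[46,6],[48,0]]
[[2,20],[14,0],[16,1],[20,3],[24,0],[26,6],[30,7],[41,20],[46,6],[48,0]]
[[2,20],[14,0],[16,1],[20,3],[24,0],[26,6],[30,7],[41,20],[46,6],[48,0]]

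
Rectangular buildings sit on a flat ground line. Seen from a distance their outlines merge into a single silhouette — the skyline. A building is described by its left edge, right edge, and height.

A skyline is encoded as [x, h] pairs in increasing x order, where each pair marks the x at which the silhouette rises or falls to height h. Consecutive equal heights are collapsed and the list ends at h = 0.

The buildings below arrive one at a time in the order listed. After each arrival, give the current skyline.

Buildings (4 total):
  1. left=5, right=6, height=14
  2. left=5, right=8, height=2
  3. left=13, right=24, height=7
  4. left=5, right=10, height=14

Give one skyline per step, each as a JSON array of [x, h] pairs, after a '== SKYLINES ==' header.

== SKYLINES ==
[[5,14],[6,0]]
[[5,14],[6,2],[8,0]]
[[5,14],[6,2],[8,0],[13,7],[24,0]]
[[5,14],[10,0],[13,7],[24,0]]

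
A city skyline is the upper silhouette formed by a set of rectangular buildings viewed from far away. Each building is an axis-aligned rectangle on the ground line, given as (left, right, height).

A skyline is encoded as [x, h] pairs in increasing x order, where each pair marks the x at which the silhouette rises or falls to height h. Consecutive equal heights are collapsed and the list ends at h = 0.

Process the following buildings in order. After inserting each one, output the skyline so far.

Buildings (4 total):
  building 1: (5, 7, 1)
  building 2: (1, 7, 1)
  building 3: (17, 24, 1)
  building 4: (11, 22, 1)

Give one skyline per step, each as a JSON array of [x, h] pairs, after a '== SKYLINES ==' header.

== SKYLINES ==
[[5,1],[7,0]]
[[1,1],[7,0]]
[[1,1],[7,0],[17,1],[24,0]]
[[1,1],[7,0],[11,1],[24,0]]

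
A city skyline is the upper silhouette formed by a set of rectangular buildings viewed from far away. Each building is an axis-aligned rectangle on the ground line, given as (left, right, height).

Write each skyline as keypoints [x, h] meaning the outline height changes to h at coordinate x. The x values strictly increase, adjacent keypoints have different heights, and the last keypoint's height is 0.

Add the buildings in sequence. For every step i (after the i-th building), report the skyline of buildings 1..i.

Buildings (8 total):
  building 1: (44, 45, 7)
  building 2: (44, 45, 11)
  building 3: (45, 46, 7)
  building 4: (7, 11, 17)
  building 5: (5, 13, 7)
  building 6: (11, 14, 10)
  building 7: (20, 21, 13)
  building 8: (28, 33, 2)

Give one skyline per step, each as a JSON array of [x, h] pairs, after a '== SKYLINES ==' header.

== SKYLINES ==
[[44,7],[45,0]]
[[44,11],[45,0]]
[[44,11],[45,7],[46,0]]
[[7,17],[11,0],[44,11],[45,7],[46,0]]
[[5,7],[7,17],[11,7],[13,0],[44,11],[45,7],[46,0]]
[[5,7],[7,17],[11,10],[14,0],[44,11],[45,7],[46,0]]
[[5,7],[7,17],[11,10],[14,0],[20,13],[21,0],[44,11],[45,7],[46,0]]
[[5,7],[7,17],[11,10],[14,0],[20,13],[21,0],[28,2],[33,0],[44,11],[45,7],[46,0]]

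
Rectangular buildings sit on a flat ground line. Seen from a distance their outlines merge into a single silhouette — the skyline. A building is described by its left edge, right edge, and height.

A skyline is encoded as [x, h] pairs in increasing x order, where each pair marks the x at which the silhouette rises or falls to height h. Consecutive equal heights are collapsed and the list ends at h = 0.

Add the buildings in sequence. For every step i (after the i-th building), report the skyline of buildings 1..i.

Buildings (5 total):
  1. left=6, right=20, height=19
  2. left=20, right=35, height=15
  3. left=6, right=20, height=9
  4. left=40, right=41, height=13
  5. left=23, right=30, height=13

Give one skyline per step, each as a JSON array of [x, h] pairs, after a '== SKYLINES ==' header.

== SKYLINES ==
[[6,19],[20,0]]
[[6,19],[20,15],[35,0]]
[[6,19],[20,15],[35,0]]
[[6,19],[20,15],[35,0],[40,13],[41,0]]
[[6,19],[20,15],[35,0],[40,13],[41,0]]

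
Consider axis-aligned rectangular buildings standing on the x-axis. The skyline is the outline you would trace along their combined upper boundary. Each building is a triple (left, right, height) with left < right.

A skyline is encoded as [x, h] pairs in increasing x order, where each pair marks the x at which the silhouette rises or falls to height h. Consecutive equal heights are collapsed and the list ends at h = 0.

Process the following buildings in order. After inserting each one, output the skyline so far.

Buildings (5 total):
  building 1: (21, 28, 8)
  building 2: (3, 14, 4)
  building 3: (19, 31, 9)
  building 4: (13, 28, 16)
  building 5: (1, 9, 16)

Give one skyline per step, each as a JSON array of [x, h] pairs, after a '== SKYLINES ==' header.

== SKYLINES ==
[[21,8],[28,0]]
[[3,4],[14,0],[21,8],[28,0]]
[[3,4],[14,0],[19,9],[31,0]]
[[3,4],[13,16],[28,9],[31,0]]
[[1,16],[9,4],[13,16],[28,9],[31,0]]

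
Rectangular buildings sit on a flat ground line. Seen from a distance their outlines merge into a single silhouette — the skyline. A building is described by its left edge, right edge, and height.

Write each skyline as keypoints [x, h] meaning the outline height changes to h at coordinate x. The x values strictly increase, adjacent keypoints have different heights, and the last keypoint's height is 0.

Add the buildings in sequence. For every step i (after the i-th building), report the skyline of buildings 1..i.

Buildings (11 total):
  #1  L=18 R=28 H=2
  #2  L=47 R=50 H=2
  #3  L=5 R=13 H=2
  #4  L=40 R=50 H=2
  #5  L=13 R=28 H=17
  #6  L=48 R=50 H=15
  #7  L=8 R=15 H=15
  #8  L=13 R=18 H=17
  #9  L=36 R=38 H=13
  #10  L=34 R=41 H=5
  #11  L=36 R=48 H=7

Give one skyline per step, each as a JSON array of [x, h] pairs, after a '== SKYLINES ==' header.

== SKYLINES ==
[[18,2],[28,0]]
[[18,2],[28,0],[47,2],[50,0]]
[[5,2],[13,0],[18,2],[28,0],[47,2],[50,0]]
[[5,2],[13,0],[18,2],[28,0],[40,2],[50,0]]
[[5,2],[13,17],[28,0],[40,2],[50,0]]
[[5,2],[13,17],[28,0],[40,2],[48,15],[50,0]]
[[5,2],[8,15],[13,17],[28,0],[40,2],[48,15],[50,0]]
[[5,2],[8,15],[13,17],[28,0],[40,2],[48,15],[50,0]]
[[5,2],[8,15],[13,17],[28,0],[36,13],[38,0],[40,2],[48,15],[50,0]]
[[5,2],[8,15],[13,17],[28,0],[34,5],[36,13],[38,5],[41,2],[48,15],[50,0]]
[[5,2],[8,15],[13,17],[28,0],[34,5],[36,13],[38,7],[48,15],[50,0]]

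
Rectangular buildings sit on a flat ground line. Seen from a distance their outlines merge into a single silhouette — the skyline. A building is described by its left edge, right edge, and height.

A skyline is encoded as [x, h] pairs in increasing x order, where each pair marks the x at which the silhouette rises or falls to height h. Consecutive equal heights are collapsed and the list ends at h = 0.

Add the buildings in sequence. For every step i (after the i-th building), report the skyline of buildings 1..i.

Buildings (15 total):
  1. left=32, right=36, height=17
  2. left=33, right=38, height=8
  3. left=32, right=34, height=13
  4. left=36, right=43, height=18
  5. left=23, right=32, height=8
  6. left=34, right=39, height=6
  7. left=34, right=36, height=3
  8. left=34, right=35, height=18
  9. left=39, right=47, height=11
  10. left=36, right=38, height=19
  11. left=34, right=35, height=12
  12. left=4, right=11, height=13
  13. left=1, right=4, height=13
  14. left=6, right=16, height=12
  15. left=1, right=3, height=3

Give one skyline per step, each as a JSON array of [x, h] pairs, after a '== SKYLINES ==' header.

== SKYLINES ==
[[32,17],[36,0]]
[[32,17],[36,8],[38,0]]
[[32,17],[36,8],[38,0]]
[[32,17],[36,18],[43,0]]
[[23,8],[32,17],[36,18],[43,0]]
[[23,8],[32,17],[36,18],[43,0]]
[[23,8],[32,17],[36,18],[43,0]]
[[23,8],[32,17],[34,18],[35,17],[36,18],[43,0]]
[[23,8],[32,17],[34,18],[35,17],[36,18],[43,11],[47,0]]
[[23,8],[32,17],[34,18],[35,17],[36,19],[38,18],[43,11],[47,0]]
[[23,8],[32,17],[34,18],[35,17],[36,19],[38,18],[43,11],[47,0]]
[[4,13],[11,0],[23,8],[32,17],[34,18],[35,17],[36,19],[38,18],[43,11],[47,0]]
[[1,13],[11,0],[23,8],[32,17],[34,18],[35,17],[36,19],[38,18],[43,11],[47,0]]
[[1,13],[11,12],[16,0],[23,8],[32,17],[34,18],[35,17],[36,19],[38,18],[43,11],[47,0]]
[[1,13],[11,12],[16,0],[23,8],[32,17],[34,18],[35,17],[36,19],[38,18],[43,11],[47,0]]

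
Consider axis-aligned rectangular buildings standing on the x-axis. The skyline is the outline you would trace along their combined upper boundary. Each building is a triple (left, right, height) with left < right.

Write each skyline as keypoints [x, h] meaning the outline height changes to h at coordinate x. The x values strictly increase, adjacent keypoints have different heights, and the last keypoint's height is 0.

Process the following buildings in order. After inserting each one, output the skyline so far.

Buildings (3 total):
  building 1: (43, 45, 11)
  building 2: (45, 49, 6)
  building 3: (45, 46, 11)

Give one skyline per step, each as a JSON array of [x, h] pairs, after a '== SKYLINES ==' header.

== SKYLINES ==
[[43,11],[45,0]]
[[43,11],[45,6],[49,0]]
[[43,11],[46,6],[49,0]]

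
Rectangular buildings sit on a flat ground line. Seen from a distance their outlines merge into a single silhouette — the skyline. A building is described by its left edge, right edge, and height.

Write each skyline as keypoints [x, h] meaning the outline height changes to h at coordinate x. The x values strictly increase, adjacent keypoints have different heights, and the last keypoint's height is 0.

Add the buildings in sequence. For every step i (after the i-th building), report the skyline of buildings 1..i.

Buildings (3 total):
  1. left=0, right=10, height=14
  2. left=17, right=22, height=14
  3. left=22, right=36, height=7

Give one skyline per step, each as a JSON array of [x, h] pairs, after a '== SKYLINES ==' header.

== SKYLINES ==
[[0,14],[10,0]]
[[0,14],[10,0],[17,14],[22,0]]
[[0,14],[10,0],[17,14],[22,7],[36,0]]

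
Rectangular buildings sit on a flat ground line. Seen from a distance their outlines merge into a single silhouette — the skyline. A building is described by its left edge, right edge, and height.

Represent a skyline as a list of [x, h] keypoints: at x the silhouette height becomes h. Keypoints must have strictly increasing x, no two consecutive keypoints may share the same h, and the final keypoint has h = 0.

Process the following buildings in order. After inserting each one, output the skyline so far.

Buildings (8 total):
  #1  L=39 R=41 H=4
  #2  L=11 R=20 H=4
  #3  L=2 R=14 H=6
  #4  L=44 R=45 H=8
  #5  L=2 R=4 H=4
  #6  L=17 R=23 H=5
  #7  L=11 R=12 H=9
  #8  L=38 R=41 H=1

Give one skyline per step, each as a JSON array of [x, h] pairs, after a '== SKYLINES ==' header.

== SKYLINES ==
[[39,4],[41,0]]
[[11,4],[20,0],[39,4],[41,0]]
[[2,6],[14,4],[20,0],[39,4],[41,0]]
[[2,6],[14,4],[20,0],[39,4],[41,0],[44,8],[45,0]]
[[2,6],[14,4],[20,0],[39,4],[41,0],[44,8],[45,0]]
[[2,6],[14,4],[17,5],[23,0],[39,4],[41,0],[44,8],[45,0]]
[[2,6],[11,9],[12,6],[14,4],[17,5],[23,0],[39,4],[41,0],[44,8],[45,0]]
[[2,6],[11,9],[12,6],[14,4],[17,5],[23,0],[38,1],[39,4],[41,0],[44,8],[45,0]]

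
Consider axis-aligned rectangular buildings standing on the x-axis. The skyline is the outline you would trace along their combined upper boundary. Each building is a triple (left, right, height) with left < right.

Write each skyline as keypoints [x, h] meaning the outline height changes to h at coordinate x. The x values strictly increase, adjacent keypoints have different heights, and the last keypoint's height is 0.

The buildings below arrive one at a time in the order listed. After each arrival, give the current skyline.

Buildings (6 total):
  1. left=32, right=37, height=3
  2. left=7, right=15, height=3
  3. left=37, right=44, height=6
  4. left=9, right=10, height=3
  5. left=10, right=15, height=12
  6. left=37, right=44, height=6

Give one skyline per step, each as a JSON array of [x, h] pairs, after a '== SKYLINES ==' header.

== SKYLINES ==
[[32,3],[37,0]]
[[7,3],[15,0],[32,3],[37,0]]
[[7,3],[15,0],[32,3],[37,6],[44,0]]
[[7,3],[15,0],[32,3],[37,6],[44,0]]
[[7,3],[10,12],[15,0],[32,3],[37,6],[44,0]]
[[7,3],[10,12],[15,0],[32,3],[37,6],[44,0]]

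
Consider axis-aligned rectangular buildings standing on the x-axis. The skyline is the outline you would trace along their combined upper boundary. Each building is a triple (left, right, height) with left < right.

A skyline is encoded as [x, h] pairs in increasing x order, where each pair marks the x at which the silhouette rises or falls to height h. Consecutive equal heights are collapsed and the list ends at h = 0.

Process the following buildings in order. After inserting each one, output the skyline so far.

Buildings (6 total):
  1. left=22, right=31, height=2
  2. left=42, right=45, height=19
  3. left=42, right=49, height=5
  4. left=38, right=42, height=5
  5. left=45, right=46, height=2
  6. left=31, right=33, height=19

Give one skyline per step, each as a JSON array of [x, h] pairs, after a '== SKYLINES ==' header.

== SKYLINES ==
[[22,2],[31,0]]
[[22,2],[31,0],[42,19],[45,0]]
[[22,2],[31,0],[42,19],[45,5],[49,0]]
[[22,2],[31,0],[38,5],[42,19],[45,5],[49,0]]
[[22,2],[31,0],[38,5],[42,19],[45,5],[49,0]]
[[22,2],[31,19],[33,0],[38,5],[42,19],[45,5],[49,0]]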